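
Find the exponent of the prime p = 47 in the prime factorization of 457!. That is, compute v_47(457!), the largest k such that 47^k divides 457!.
v_47(457!) = 9

Legendre's formula: v_p(n!) = Σ_{k ≥ 1} ⌊n / p^k⌋. For p = 47, n = 457, the terms are:
  ⌊457/47^1⌋ = ⌊457/47⌋ = 9
(the next term ⌊457/47^2⌋ = 0, terminating the sum). Summing: v_47(457!) = 9 = 9.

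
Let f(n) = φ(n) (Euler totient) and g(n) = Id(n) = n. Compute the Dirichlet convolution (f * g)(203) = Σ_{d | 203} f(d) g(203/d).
(φ * Id)(203) = 741

Divisors of 203: [1, 7, 29, 203]. For each d | 203:
  d = 1: φ(1) · Id(203/1) = 1 · 203 = 203
  d = 7: φ(7) · Id(203/7) = 6 · 29 = 174
  d = 29: φ(29) · Id(203/29) = 28 · 7 = 196
  d = 203: φ(203) · Id(203/203) = 168 · 1 = 168
Summing: (φ * Id)(203) = 203 + 174 + 196 + 168 = 741.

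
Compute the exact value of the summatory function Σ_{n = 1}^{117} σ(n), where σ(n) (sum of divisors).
Σ_{n ≤ 117} σ(n) = 11289

Compute σ(n) for each 1 ≤ n ≤ 117: σ(1) = 1, σ(2) = 3, σ(3) = 4, σ(4) = 7, σ(5) = 6, σ(6) = 12, σ(7) = 8, σ(8) = 15, σ(9) = 13, σ(10) = 18, σ(11) = 12, σ(12) = 28, σ(13) = 14, σ(14) = 24, σ(15) = 24, σ(16) = 31, σ(17) = 18, σ(18) = 39, σ(19) = 20, σ(20) = 42, σ(21) = 32, σ(22) = 36, σ(23) = 24, σ(24) = 60, σ(25) = 31, σ(26) = 42, σ(27) = 40, σ(28) = 56, σ(29) = 30, σ(30) = 72, σ(31) = 32, σ(32) = 63, σ(33) = 48, σ(34) = 54, σ(35) = 48, σ(36) = 91, σ(37) = 38, σ(38) = 60, σ(39) = 56, σ(40) = 90, σ(41) = 42, σ(42) = 96, σ(43) = 44, σ(44) = 84, σ(45) = 78, σ(46) = 72, σ(47) = 48, σ(48) = 124, σ(49) = 57, σ(50) = 93, σ(51) = 72, σ(52) = 98, σ(53) = 54, σ(54) = 120, σ(55) = 72, σ(56) = 120, σ(57) = 80, σ(58) = 90, σ(59) = 60, σ(60) = 168, σ(61) = 62, σ(62) = 96, σ(63) = 104, σ(64) = 127, σ(65) = 84, σ(66) = 144, σ(67) = 68, σ(68) = 126, σ(69) = 96, σ(70) = 144, σ(71) = 72, σ(72) = 195, σ(73) = 74, σ(74) = 114, σ(75) = 124, σ(76) = 140, σ(77) = 96, σ(78) = 168, σ(79) = 80, σ(80) = 186, σ(81) = 121, σ(82) = 126, σ(83) = 84, σ(84) = 224, σ(85) = 108, σ(86) = 132, σ(87) = 120, σ(88) = 180, σ(89) = 90, σ(90) = 234, σ(91) = 112, σ(92) = 168, σ(93) = 128, σ(94) = 144, σ(95) = 120, σ(96) = 252, σ(97) = 98, σ(98) = 171, σ(99) = 156, σ(100) = 217, σ(101) = 102, σ(102) = 216, σ(103) = 104, σ(104) = 210, σ(105) = 192, σ(106) = 162, σ(107) = 108, σ(108) = 280, σ(109) = 110, σ(110) = 216, σ(111) = 152, σ(112) = 248, σ(113) = 114, σ(114) = 240, σ(115) = 144, σ(116) = 210, σ(117) = 182. Summing all 117 values: 11289. (Average order: Σ_{n ≤ x} σ(n) ~ (π²/12) x². For x = 117, (π²/12)·117² ≈ 11258.75.)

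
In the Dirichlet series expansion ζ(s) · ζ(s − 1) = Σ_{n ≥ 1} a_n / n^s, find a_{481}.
σ(481) = 532

In the product (Σ m^0/m^s)(Σ k / k^s) = Σ (Σ_{d | n} d) / n^s, the coefficient of 1/n^s is σ(n) = Σ_{d | n} d. For n = 481, divisors are [1, 13, 37, 481]; summing: σ(481) = 532.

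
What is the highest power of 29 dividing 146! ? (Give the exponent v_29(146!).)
v_29(146!) = 5

Legendre's formula: v_p(n!) = Σ_{k ≥ 1} ⌊n / p^k⌋. For p = 29, n = 146, the terms are:
  ⌊146/29^1⌋ = ⌊146/29⌋ = 5
(the next term ⌊146/29^2⌋ = 0, terminating the sum). Summing: v_29(146!) = 5 = 5.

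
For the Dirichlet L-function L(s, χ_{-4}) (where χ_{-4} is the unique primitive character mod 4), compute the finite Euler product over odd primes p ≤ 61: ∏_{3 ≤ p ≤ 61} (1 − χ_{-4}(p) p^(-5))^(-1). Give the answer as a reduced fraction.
∏ = 478212334295798677259125227573990358291095208018494528428976877948999059062284551009530475199/480056794509206891424767146601704797711651986953735424570384919662551238689346859653136384000

The odd primes p ≤ 61 are [3, 5, 7, 11, 13, 17, 19, 23, 29, 31, 37, 41, 43, 47, 53, 59, 61]. For each, χ(p) = 1 if p ≡ 1 mod 4, χ(p) = −1 if p ≡ 3 mod 4. Taking (1 − χ(p)/p^5)^(-1) = p^5/(p^5 − χ(p)): (1 − (-1)/3^5)^(-1) · (1 − (1)/5^5)^(-1) · (1 − (-1)/7^5)^(-1) · (1 − (-1)/11^5)^(-1) · (1 − (1)/13^5)^(-1) · (1 − (1)/17^5)^(-1) · (1 − (-1)/19^5)^(-1) · (1 − (-1)/23^5)^(-1) · (1 − (1)/29^5)^(-1) · (1 − (-1)/31^5)^(-1) · (1 − (1)/37^5)^(-1) · (1 − (1)/41^5)^(-1) · (1 − (-1)/43^5)^(-1) · (1 − (-1)/47^5)^(-1) · (1 − (1)/53^5)^(-1) · (1 − (-1)/59^5)^(-1) · (1 − (1)/61^5)^(-1) = 478212334295798677259125227573990358291095208018494528428976877948999059062284551009530475199/480056794509206891424767146601704797711651986953735424570384919662551238689346859653136384000.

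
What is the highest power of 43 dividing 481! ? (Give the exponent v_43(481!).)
v_43(481!) = 11

Legendre's formula: v_p(n!) = Σ_{k ≥ 1} ⌊n / p^k⌋. For p = 43, n = 481, the terms are:
  ⌊481/43^1⌋ = ⌊481/43⌋ = 11
(the next term ⌊481/43^2⌋ = 0, terminating the sum). Summing: v_43(481!) = 11 = 11.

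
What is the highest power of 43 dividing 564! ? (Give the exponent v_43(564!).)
v_43(564!) = 13

Legendre's formula: v_p(n!) = Σ_{k ≥ 1} ⌊n / p^k⌋. For p = 43, n = 564, the terms are:
  ⌊564/43^1⌋ = ⌊564/43⌋ = 13
(the next term ⌊564/43^2⌋ = 0, terminating the sum). Summing: v_43(564!) = 13 = 13.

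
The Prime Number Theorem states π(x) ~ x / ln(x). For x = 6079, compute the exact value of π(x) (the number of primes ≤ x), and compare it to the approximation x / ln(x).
π(6079) = 793;  x/ln(x) ≈ 697.73;  relative error ≈ 12.01%.

Directly count primes up to 6079: π(6079) = 793. The PNT approximation gives 6079/ln(6079) ≈ 6079/8.71260 ≈ 697.73. Relative error (π(x) − x/ln(x)) / π(x) ≈ 12.01%; the approximation is known to undercount slightly (Li(x) is a better estimate).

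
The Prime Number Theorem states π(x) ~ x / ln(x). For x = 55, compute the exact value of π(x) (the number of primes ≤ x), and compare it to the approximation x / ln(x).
π(55) = 16;  x/ln(x) ≈ 13.72;  relative error ≈ 14.22%.

Directly count primes up to 55: π(55) = 16. The PNT approximation gives 55/ln(55) ≈ 55/4.00733 ≈ 13.72. Relative error (π(x) − x/ln(x)) / π(x) ≈ 14.22%; the approximation is known to undercount slightly (Li(x) is a better estimate).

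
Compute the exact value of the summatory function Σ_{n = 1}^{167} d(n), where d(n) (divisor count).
Σ_{n ≤ 167} d(n) = 878

Compute d(n) for each 1 ≤ n ≤ 167: d(1) = 1, d(2) = 2, d(3) = 2, d(4) = 3, d(5) = 2, d(6) = 4, d(7) = 2, d(8) = 4, d(9) = 3, d(10) = 4, d(11) = 2, d(12) = 6, d(13) = 2, d(14) = 4, d(15) = 4, d(16) = 5, d(17) = 2, d(18) = 6, d(19) = 2, d(20) = 6, d(21) = 4, d(22) = 4, d(23) = 2, d(24) = 8, d(25) = 3, d(26) = 4, d(27) = 4, d(28) = 6, d(29) = 2, d(30) = 8, d(31) = 2, d(32) = 6, d(33) = 4, d(34) = 4, d(35) = 4, d(36) = 9, d(37) = 2, d(38) = 4, d(39) = 4, d(40) = 8, d(41) = 2, d(42) = 8, d(43) = 2, d(44) = 6, d(45) = 6, d(46) = 4, d(47) = 2, d(48) = 10, d(49) = 3, d(50) = 6, d(51) = 4, d(52) = 6, d(53) = 2, d(54) = 8, d(55) = 4, d(56) = 8, d(57) = 4, d(58) = 4, d(59) = 2, d(60) = 12, d(61) = 2, d(62) = 4, d(63) = 6, d(64) = 7, d(65) = 4, d(66) = 8, d(67) = 2, d(68) = 6, d(69) = 4, d(70) = 8, d(71) = 2, d(72) = 12, d(73) = 2, d(74) = 4, d(75) = 6, d(76) = 6, d(77) = 4, d(78) = 8, d(79) = 2, d(80) = 10, d(81) = 5, d(82) = 4, d(83) = 2, d(84) = 12, d(85) = 4, d(86) = 4, d(87) = 4, d(88) = 8, d(89) = 2, d(90) = 12, d(91) = 4, d(92) = 6, d(93) = 4, d(94) = 4, d(95) = 4, d(96) = 12, d(97) = 2, d(98) = 6, d(99) = 6, d(100) = 9, d(101) = 2, d(102) = 8, d(103) = 2, d(104) = 8, d(105) = 8, d(106) = 4, d(107) = 2, d(108) = 12, d(109) = 2, d(110) = 8, d(111) = 4, d(112) = 10, d(113) = 2, d(114) = 8, d(115) = 4, d(116) = 6, d(117) = 6, d(118) = 4, d(119) = 4, d(120) = 16, d(121) = 3, d(122) = 4, d(123) = 4, d(124) = 6, d(125) = 4, d(126) = 12, d(127) = 2, d(128) = 8, d(129) = 4, d(130) = 8, d(131) = 2, d(132) = 12, d(133) = 4, d(134) = 4, d(135) = 8, d(136) = 8, d(137) = 2, d(138) = 8, d(139) = 2, d(140) = 12, d(141) = 4, d(142) = 4, d(143) = 4, d(144) = 15, d(145) = 4, d(146) = 4, d(147) = 6, d(148) = 6, d(149) = 2, d(150) = 12, d(151) = 2, d(152) = 8, d(153) = 6, d(154) = 8, d(155) = 4, d(156) = 12, d(157) = 2, d(158) = 4, d(159) = 4, d(160) = 12, d(161) = 4, d(162) = 10, d(163) = 2, d(164) = 6, d(165) = 8, d(166) = 4, d(167) = 2. Summing all 167 values: 878. (Dirichlet's divisor formula: Σ_{n ≤ x} d(n) = x ln(x) + (2γ − 1) x + O(√x). For x = 167, the asymptotic estimate is ≈ 880.49.)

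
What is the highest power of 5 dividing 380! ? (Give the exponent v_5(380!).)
v_5(380!) = 94

Legendre's formula: v_p(n!) = Σ_{k ≥ 1} ⌊n / p^k⌋. For p = 5, n = 380, the terms are:
  ⌊380/5^1⌋ = ⌊380/5⌋ = 76
  ⌊380/5^2⌋ = ⌊380/25⌋ = 15
  ⌊380/5^3⌋ = ⌊380/125⌋ = 3
(the next term ⌊380/5^4⌋ = 0, terminating the sum). Summing: v_5(380!) = 76 + 15 + 3 = 94.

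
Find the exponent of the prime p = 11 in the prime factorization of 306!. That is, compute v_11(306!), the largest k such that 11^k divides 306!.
v_11(306!) = 29

Legendre's formula: v_p(n!) = Σ_{k ≥ 1} ⌊n / p^k⌋. For p = 11, n = 306, the terms are:
  ⌊306/11^1⌋ = ⌊306/11⌋ = 27
  ⌊306/11^2⌋ = ⌊306/121⌋ = 2
(the next term ⌊306/11^3⌋ = 0, terminating the sum). Summing: v_11(306!) = 27 + 2 = 29.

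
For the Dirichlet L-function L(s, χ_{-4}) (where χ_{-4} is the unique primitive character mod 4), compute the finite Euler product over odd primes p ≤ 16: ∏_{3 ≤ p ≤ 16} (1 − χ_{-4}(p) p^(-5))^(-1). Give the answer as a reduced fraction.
∏ = 700807599951834375/703510729567397888

The odd primes p ≤ 16 are [3, 5, 7, 11, 13]. For each, χ(p) = 1 if p ≡ 1 mod 4, χ(p) = −1 if p ≡ 3 mod 4. Taking (1 − χ(p)/p^5)^(-1) = p^5/(p^5 − χ(p)): (1 − (-1)/3^5)^(-1) · (1 − (1)/5^5)^(-1) · (1 − (-1)/7^5)^(-1) · (1 − (-1)/11^5)^(-1) · (1 − (1)/13^5)^(-1) = 700807599951834375/703510729567397888.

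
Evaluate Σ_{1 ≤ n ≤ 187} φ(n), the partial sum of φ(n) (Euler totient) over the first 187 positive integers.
Σ_{n ≤ 187} φ(n) = 10704

Compute φ(n) for each 1 ≤ n ≤ 187: φ(1) = 1, φ(2) = 1, φ(3) = 2, φ(4) = 2, φ(5) = 4, φ(6) = 2, φ(7) = 6, φ(8) = 4, φ(9) = 6, φ(10) = 4, φ(11) = 10, φ(12) = 4, φ(13) = 12, φ(14) = 6, φ(15) = 8, φ(16) = 8, φ(17) = 16, φ(18) = 6, φ(19) = 18, φ(20) = 8, φ(21) = 12, φ(22) = 10, φ(23) = 22, φ(24) = 8, φ(25) = 20, φ(26) = 12, φ(27) = 18, φ(28) = 12, φ(29) = 28, φ(30) = 8, φ(31) = 30, φ(32) = 16, φ(33) = 20, φ(34) = 16, φ(35) = 24, φ(36) = 12, φ(37) = 36, φ(38) = 18, φ(39) = 24, φ(40) = 16, φ(41) = 40, φ(42) = 12, φ(43) = 42, φ(44) = 20, φ(45) = 24, φ(46) = 22, φ(47) = 46, φ(48) = 16, φ(49) = 42, φ(50) = 20, φ(51) = 32, φ(52) = 24, φ(53) = 52, φ(54) = 18, φ(55) = 40, φ(56) = 24, φ(57) = 36, φ(58) = 28, φ(59) = 58, φ(60) = 16, φ(61) = 60, φ(62) = 30, φ(63) = 36, φ(64) = 32, φ(65) = 48, φ(66) = 20, φ(67) = 66, φ(68) = 32, φ(69) = 44, φ(70) = 24, φ(71) = 70, φ(72) = 24, φ(73) = 72, φ(74) = 36, φ(75) = 40, φ(76) = 36, φ(77) = 60, φ(78) = 24, φ(79) = 78, φ(80) = 32, φ(81) = 54, φ(82) = 40, φ(83) = 82, φ(84) = 24, φ(85) = 64, φ(86) = 42, φ(87) = 56, φ(88) = 40, φ(89) = 88, φ(90) = 24, φ(91) = 72, φ(92) = 44, φ(93) = 60, φ(94) = 46, φ(95) = 72, φ(96) = 32, φ(97) = 96, φ(98) = 42, φ(99) = 60, φ(100) = 40, φ(101) = 100, φ(102) = 32, φ(103) = 102, φ(104) = 48, φ(105) = 48, φ(106) = 52, φ(107) = 106, φ(108) = 36, φ(109) = 108, φ(110) = 40, φ(111) = 72, φ(112) = 48, φ(113) = 112, φ(114) = 36, φ(115) = 88, φ(116) = 56, φ(117) = 72, φ(118) = 58, φ(119) = 96, φ(120) = 32, φ(121) = 110, φ(122) = 60, φ(123) = 80, φ(124) = 60, φ(125) = 100, φ(126) = 36, φ(127) = 126, φ(128) = 64, φ(129) = 84, φ(130) = 48, φ(131) = 130, φ(132) = 40, φ(133) = 108, φ(134) = 66, φ(135) = 72, φ(136) = 64, φ(137) = 136, φ(138) = 44, φ(139) = 138, φ(140) = 48, φ(141) = 92, φ(142) = 70, φ(143) = 120, φ(144) = 48, φ(145) = 112, φ(146) = 72, φ(147) = 84, φ(148) = 72, φ(149) = 148, φ(150) = 40, φ(151) = 150, φ(152) = 72, φ(153) = 96, φ(154) = 60, φ(155) = 120, φ(156) = 48, φ(157) = 156, φ(158) = 78, φ(159) = 104, φ(160) = 64, φ(161) = 132, φ(162) = 54, φ(163) = 162, φ(164) = 80, φ(165) = 80, φ(166) = 82, φ(167) = 166, φ(168) = 48, φ(169) = 156, φ(170) = 64, φ(171) = 108, φ(172) = 84, φ(173) = 172, φ(174) = 56, φ(175) = 120, φ(176) = 80, φ(177) = 116, φ(178) = 88, φ(179) = 178, φ(180) = 48, φ(181) = 180, φ(182) = 72, φ(183) = 120, φ(184) = 88, φ(185) = 144, φ(186) = 60, φ(187) = 160. Summing all 187 values: 10704. (Average order: Σ_{n ≤ x} φ(n) ~ (3/π²) x². For x = 187, (3/π²)·187² ≈ 10629.30.)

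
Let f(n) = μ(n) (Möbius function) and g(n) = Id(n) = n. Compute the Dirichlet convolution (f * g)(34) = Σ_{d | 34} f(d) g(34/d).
(μ * Id)(34) = 16

Divisors of 34: [1, 2, 17, 34]. For each d | 34:
  d = 1: μ(1) · Id(34/1) = 1 · 34 = 34
  d = 2: μ(2) · Id(34/2) = -1 · 17 = -17
  d = 17: μ(17) · Id(34/17) = -1 · 2 = -2
  d = 34: μ(34) · Id(34/34) = 1 · 1 = 1
Summing: (μ * Id)(34) = 34 + -17 + -2 + 1 = 16.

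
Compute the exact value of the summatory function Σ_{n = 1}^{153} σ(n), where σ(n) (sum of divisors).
Σ_{n ≤ 153} σ(n) = 19290

Compute σ(n) for each 1 ≤ n ≤ 153: σ(1) = 1, σ(2) = 3, σ(3) = 4, σ(4) = 7, σ(5) = 6, σ(6) = 12, σ(7) = 8, σ(8) = 15, σ(9) = 13, σ(10) = 18, σ(11) = 12, σ(12) = 28, σ(13) = 14, σ(14) = 24, σ(15) = 24, σ(16) = 31, σ(17) = 18, σ(18) = 39, σ(19) = 20, σ(20) = 42, σ(21) = 32, σ(22) = 36, σ(23) = 24, σ(24) = 60, σ(25) = 31, σ(26) = 42, σ(27) = 40, σ(28) = 56, σ(29) = 30, σ(30) = 72, σ(31) = 32, σ(32) = 63, σ(33) = 48, σ(34) = 54, σ(35) = 48, σ(36) = 91, σ(37) = 38, σ(38) = 60, σ(39) = 56, σ(40) = 90, σ(41) = 42, σ(42) = 96, σ(43) = 44, σ(44) = 84, σ(45) = 78, σ(46) = 72, σ(47) = 48, σ(48) = 124, σ(49) = 57, σ(50) = 93, σ(51) = 72, σ(52) = 98, σ(53) = 54, σ(54) = 120, σ(55) = 72, σ(56) = 120, σ(57) = 80, σ(58) = 90, σ(59) = 60, σ(60) = 168, σ(61) = 62, σ(62) = 96, σ(63) = 104, σ(64) = 127, σ(65) = 84, σ(66) = 144, σ(67) = 68, σ(68) = 126, σ(69) = 96, σ(70) = 144, σ(71) = 72, σ(72) = 195, σ(73) = 74, σ(74) = 114, σ(75) = 124, σ(76) = 140, σ(77) = 96, σ(78) = 168, σ(79) = 80, σ(80) = 186, σ(81) = 121, σ(82) = 126, σ(83) = 84, σ(84) = 224, σ(85) = 108, σ(86) = 132, σ(87) = 120, σ(88) = 180, σ(89) = 90, σ(90) = 234, σ(91) = 112, σ(92) = 168, σ(93) = 128, σ(94) = 144, σ(95) = 120, σ(96) = 252, σ(97) = 98, σ(98) = 171, σ(99) = 156, σ(100) = 217, σ(101) = 102, σ(102) = 216, σ(103) = 104, σ(104) = 210, σ(105) = 192, σ(106) = 162, σ(107) = 108, σ(108) = 280, σ(109) = 110, σ(110) = 216, σ(111) = 152, σ(112) = 248, σ(113) = 114, σ(114) = 240, σ(115) = 144, σ(116) = 210, σ(117) = 182, σ(118) = 180, σ(119) = 144, σ(120) = 360, σ(121) = 133, σ(122) = 186, σ(123) = 168, σ(124) = 224, σ(125) = 156, σ(126) = 312, σ(127) = 128, σ(128) = 255, σ(129) = 176, σ(130) = 252, σ(131) = 132, σ(132) = 336, σ(133) = 160, σ(134) = 204, σ(135) = 240, σ(136) = 270, σ(137) = 138, σ(138) = 288, σ(139) = 140, σ(140) = 336, σ(141) = 192, σ(142) = 216, σ(143) = 168, σ(144) = 403, σ(145) = 180, σ(146) = 222, σ(147) = 228, σ(148) = 266, σ(149) = 150, σ(150) = 372, σ(151) = 152, σ(152) = 300, σ(153) = 234. Summing all 153 values: 19290. (Average order: Σ_{n ≤ x} σ(n) ~ (π²/12) x². For x = 153, (π²/12)·153² ≈ 19253.13.)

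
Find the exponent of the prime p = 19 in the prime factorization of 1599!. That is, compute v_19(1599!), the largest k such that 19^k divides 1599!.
v_19(1599!) = 88

Legendre's formula: v_p(n!) = Σ_{k ≥ 1} ⌊n / p^k⌋. For p = 19, n = 1599, the terms are:
  ⌊1599/19^1⌋ = ⌊1599/19⌋ = 84
  ⌊1599/19^2⌋ = ⌊1599/361⌋ = 4
(the next term ⌊1599/19^3⌋ = 0, terminating the sum). Summing: v_19(1599!) = 84 + 4 = 88.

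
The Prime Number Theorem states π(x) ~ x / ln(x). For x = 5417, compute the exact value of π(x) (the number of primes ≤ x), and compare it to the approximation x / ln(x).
π(5417) = 715;  x/ln(x) ≈ 630.08;  relative error ≈ 11.88%.

Directly count primes up to 5417: π(5417) = 715. The PNT approximation gives 5417/ln(5417) ≈ 5417/8.59730 ≈ 630.08. Relative error (π(x) − x/ln(x)) / π(x) ≈ 11.88%; the approximation is known to undercount slightly (Li(x) is a better estimate).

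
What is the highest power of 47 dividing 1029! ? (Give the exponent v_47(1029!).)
v_47(1029!) = 21

Legendre's formula: v_p(n!) = Σ_{k ≥ 1} ⌊n / p^k⌋. For p = 47, n = 1029, the terms are:
  ⌊1029/47^1⌋ = ⌊1029/47⌋ = 21
(the next term ⌊1029/47^2⌋ = 0, terminating the sum). Summing: v_47(1029!) = 21 = 21.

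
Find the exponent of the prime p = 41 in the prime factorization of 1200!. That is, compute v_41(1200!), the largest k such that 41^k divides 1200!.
v_41(1200!) = 29

Legendre's formula: v_p(n!) = Σ_{k ≥ 1} ⌊n / p^k⌋. For p = 41, n = 1200, the terms are:
  ⌊1200/41^1⌋ = ⌊1200/41⌋ = 29
(the next term ⌊1200/41^2⌋ = 0, terminating the sum). Summing: v_41(1200!) = 29 = 29.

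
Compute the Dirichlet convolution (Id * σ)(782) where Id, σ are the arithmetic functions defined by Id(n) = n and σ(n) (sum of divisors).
(Id * σ)(782) = 8225

Divisors of 782: [1, 2, 17, 23, 34, 46, 391, 782]. For each d | 782:
  d = 1: Id(1) · σ(782/1) = 1 · 1296 = 1296
  d = 2: Id(2) · σ(782/2) = 2 · 432 = 864
  d = 17: Id(17) · σ(782/17) = 17 · 72 = 1224
  d = 23: Id(23) · σ(782/23) = 23 · 54 = 1242
  d = 34: Id(34) · σ(782/34) = 34 · 24 = 816
  d = 46: Id(46) · σ(782/46) = 46 · 18 = 828
  d = 391: Id(391) · σ(782/391) = 391 · 3 = 1173
  d = 782: Id(782) · σ(782/782) = 782 · 1 = 782
Summing: (Id * σ)(782) = 1296 + 864 + 1224 + 1242 + 816 + 828 + 1173 + 782 = 8225.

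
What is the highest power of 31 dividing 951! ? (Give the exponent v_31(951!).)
v_31(951!) = 30

Legendre's formula: v_p(n!) = Σ_{k ≥ 1} ⌊n / p^k⌋. For p = 31, n = 951, the terms are:
  ⌊951/31^1⌋ = ⌊951/31⌋ = 30
(the next term ⌊951/31^2⌋ = 0, terminating the sum). Summing: v_31(951!) = 30 = 30.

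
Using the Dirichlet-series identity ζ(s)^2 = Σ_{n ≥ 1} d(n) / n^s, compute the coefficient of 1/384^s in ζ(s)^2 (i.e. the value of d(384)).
d(384) = 16

ζ(s)^2 = (Σ 1/m^s)(Σ 1/k^s). The coefficient of 1/n^s in the product is the number of ordered pairs (m, k) with mk = n, which equals d(n). For n = 384, divisors are [1, 2, 3, 4, 6, 8, 12, 16, 24, 32, 48, 64, 96, 128, 192, 384], so d(384) = 16.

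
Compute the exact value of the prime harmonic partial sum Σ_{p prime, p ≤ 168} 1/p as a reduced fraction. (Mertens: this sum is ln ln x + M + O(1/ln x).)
Σ 1/p = 1840793455149223796977553240989608507934961889604586193282330007699/962947420735983927056946215901134429196419130606213075415963491270

π(168) = 39, so the primes ≤ 168 are [2, 3, 5, 7, 11, 13, 17, 19, 23, 29, 31, 37, 41, 43, 47, 53, 59, 61, 67, 71, 73, 79, 83, 89, 97, 101, 103, 107, 109, 113, 127, 131, 137, 139, 149, 151, 157, 163, 167]. Summing 1/p over these primes: 1840793455149223796977553240989608507934961889604586193282330007699/962947420735983927056946215901134429196419130606213075415963491270 ≈ 1.9116. Mertens estimate ln ln(168) + 0.2615 ≈ 1.8954.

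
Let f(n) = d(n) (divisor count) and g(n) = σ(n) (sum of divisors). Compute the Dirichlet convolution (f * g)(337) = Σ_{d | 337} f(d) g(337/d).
(d * σ)(337) = 340

Divisors of 337: [1, 337]. For each d | 337:
  d = 1: d(1) · σ(337/1) = 1 · 338 = 338
  d = 337: d(337) · σ(337/337) = 2 · 1 = 2
Summing: (d * σ)(337) = 338 + 2 = 340.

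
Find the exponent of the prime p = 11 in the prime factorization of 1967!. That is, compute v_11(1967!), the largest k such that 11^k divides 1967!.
v_11(1967!) = 195

Legendre's formula: v_p(n!) = Σ_{k ≥ 1} ⌊n / p^k⌋. For p = 11, n = 1967, the terms are:
  ⌊1967/11^1⌋ = ⌊1967/11⌋ = 178
  ⌊1967/11^2⌋ = ⌊1967/121⌋ = 16
  ⌊1967/11^3⌋ = ⌊1967/1331⌋ = 1
(the next term ⌊1967/11^4⌋ = 0, terminating the sum). Summing: v_11(1967!) = 178 + 16 + 1 = 195.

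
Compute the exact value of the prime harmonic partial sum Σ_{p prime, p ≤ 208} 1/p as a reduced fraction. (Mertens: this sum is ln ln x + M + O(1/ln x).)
Σ 1/p = 15202313841027497739047080375538859939135227730139536997746371469607707132833646367/7799922041683461553249199106329813876687996789903550945093032474868511536164700810

π(208) = 46, so the primes ≤ 208 are [2, 3, 5, 7, 11, 13, 17, 19, 23, 29, 31, 37, 41, 43, 47, 53, 59, 61, 67, 71, 73, 79, 83, 89, 97, 101, 103, 107, 109, 113, 127, 131, 137, 139, 149, 151, 157, 163, 167, 173, 179, 181, 191, 193, 197, 199]. Summing 1/p over these primes: 15202313841027497739047080375538859939135227730139536997746371469607707132833646367/7799922041683461553249199106329813876687996789903550945093032474868511536164700810 ≈ 1.9490. Mertens estimate ln ln(208) + 0.2615 ≈ 1.9363.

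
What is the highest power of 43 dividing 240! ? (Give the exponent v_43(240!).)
v_43(240!) = 5

Legendre's formula: v_p(n!) = Σ_{k ≥ 1} ⌊n / p^k⌋. For p = 43, n = 240, the terms are:
  ⌊240/43^1⌋ = ⌊240/43⌋ = 5
(the next term ⌊240/43^2⌋ = 0, terminating the sum). Summing: v_43(240!) = 5 = 5.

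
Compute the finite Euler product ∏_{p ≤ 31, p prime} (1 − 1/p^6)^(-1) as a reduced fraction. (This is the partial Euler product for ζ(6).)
∏ = 21845630847366461901783214359247811231609675/21473219492121468455585352466296495056879616

The primes p ≤ 31 are [2, 3, 5, 7, 11, 13, 17, 19, 23, 29, 31]. For each prime, (1 − 1/p^6)^(-1) = p^6 / (p^6 − 1). The product is (1 − 1/2^6)^(-1), (1 − 1/3^6)^(-1), (1 − 1/5^6)^(-1), (1 − 1/7^6)^(-1), (1 − 1/11^6)^(-1), (1 − 1/13^6)^(-1), (1 − 1/17^6)^(-1), (1 − 1/19^6)^(-1), (1 − 1/23^6)^(-1), (1 − 1/29^6)^(-1), (1 − 1/31^6)^(-1) = ∏ p^6 / (p^6 − 1) = 21845630847366461901783214359247811231609675/21473219492121468455585352466296495056879616.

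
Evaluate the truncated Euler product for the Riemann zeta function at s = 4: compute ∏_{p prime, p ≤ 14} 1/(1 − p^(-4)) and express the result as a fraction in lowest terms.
∏ = 11033033011/10194124800

The primes p ≤ 14 are [2, 3, 5, 7, 11, 13]. For each prime, (1 − 1/p^4)^(-1) = p^4 / (p^4 − 1). The product is (1 − 1/2^4)^(-1), (1 − 1/3^4)^(-1), (1 − 1/5^4)^(-1), (1 − 1/7^4)^(-1), (1 − 1/11^4)^(-1), (1 − 1/13^4)^(-1) = ∏ p^4 / (p^4 − 1) = 11033033011/10194124800.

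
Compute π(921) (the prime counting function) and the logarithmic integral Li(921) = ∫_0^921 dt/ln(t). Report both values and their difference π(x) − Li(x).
π(921) = 157;  Li(921) ≈ 166.11;  π(x) − Li(x) ≈ -9.11.

Direct count of primes ≤ 921 gives π(921) = 157. Numerical evaluation of the logarithmic integral gives Li(921) ≈ 166.11. The difference π(x) − Li(x) ≈ -9.11 is typically negative for small/moderate x (Li(x) overestimates), though Littlewood's theorem shows this sign changes infinitely often.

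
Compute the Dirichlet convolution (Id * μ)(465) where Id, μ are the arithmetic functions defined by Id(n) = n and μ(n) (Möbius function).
(Id * μ)(465) = 240

Divisors of 465: [1, 3, 5, 15, 31, 93, 155, 465]. For each d | 465:
  d = 1: Id(1) · μ(465/1) = 1 · -1 = -1
  d = 3: Id(3) · μ(465/3) = 3 · 1 = 3
  d = 5: Id(5) · μ(465/5) = 5 · 1 = 5
  d = 15: Id(15) · μ(465/15) = 15 · -1 = -15
  d = 31: Id(31) · μ(465/31) = 31 · 1 = 31
  d = 93: Id(93) · μ(465/93) = 93 · -1 = -93
  d = 155: Id(155) · μ(465/155) = 155 · -1 = -155
  d = 465: Id(465) · μ(465/465) = 465 · 1 = 465
Summing: (Id * μ)(465) = -1 + 3 + 5 + -15 + 31 + -93 + -155 + 465 = 240.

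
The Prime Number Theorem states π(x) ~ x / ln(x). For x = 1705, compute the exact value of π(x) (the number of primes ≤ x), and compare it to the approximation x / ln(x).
π(1705) = 266;  x/ln(x) ≈ 229.13;  relative error ≈ 13.86%.

Directly count primes up to 1705: π(1705) = 266. The PNT approximation gives 1705/ln(1705) ≈ 1705/7.44132 ≈ 229.13. Relative error (π(x) − x/ln(x)) / π(x) ≈ 13.86%; the approximation is known to undercount slightly (Li(x) is a better estimate).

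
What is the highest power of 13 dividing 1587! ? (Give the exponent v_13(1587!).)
v_13(1587!) = 131

Legendre's formula: v_p(n!) = Σ_{k ≥ 1} ⌊n / p^k⌋. For p = 13, n = 1587, the terms are:
  ⌊1587/13^1⌋ = ⌊1587/13⌋ = 122
  ⌊1587/13^2⌋ = ⌊1587/169⌋ = 9
(the next term ⌊1587/13^3⌋ = 0, terminating the sum). Summing: v_13(1587!) = 122 + 9 = 131.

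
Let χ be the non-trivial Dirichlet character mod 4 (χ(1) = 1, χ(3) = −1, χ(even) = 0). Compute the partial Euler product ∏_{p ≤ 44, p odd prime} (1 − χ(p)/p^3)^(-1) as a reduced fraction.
∏ = 53382899586415799670070183783895/55093305095879233542015487574016

The odd primes p ≤ 44 are [3, 5, 7, 11, 13, 17, 19, 23, 29, 31, 37, 41, 43]. For each, χ(p) = 1 if p ≡ 1 mod 4, χ(p) = −1 if p ≡ 3 mod 4. Taking (1 − χ(p)/p^3)^(-1) = p^3/(p^3 − χ(p)): (1 − (-1)/3^3)^(-1) · (1 − (1)/5^3)^(-1) · (1 − (-1)/7^3)^(-1) · (1 − (-1)/11^3)^(-1) · (1 − (1)/13^3)^(-1) · (1 − (1)/17^3)^(-1) · (1 − (-1)/19^3)^(-1) · (1 − (-1)/23^3)^(-1) · (1 − (1)/29^3)^(-1) · (1 − (-1)/31^3)^(-1) · (1 − (1)/37^3)^(-1) · (1 − (1)/41^3)^(-1) · (1 − (-1)/43^3)^(-1) = 53382899586415799670070183783895/55093305095879233542015487574016.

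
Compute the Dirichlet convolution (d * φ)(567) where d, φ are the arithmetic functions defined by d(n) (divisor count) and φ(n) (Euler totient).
(d * φ)(567) = 968

Divisors of 567: [1, 3, 7, 9, 21, 27, 63, 81, 189, 567]. For each d | 567:
  d = 1: d(1) · φ(567/1) = 1 · 324 = 324
  d = 3: d(3) · φ(567/3) = 2 · 108 = 216
  d = 7: d(7) · φ(567/7) = 2 · 54 = 108
  d = 9: d(9) · φ(567/9) = 3 · 36 = 108
  d = 21: d(21) · φ(567/21) = 4 · 18 = 72
  d = 27: d(27) · φ(567/27) = 4 · 12 = 48
  d = 63: d(63) · φ(567/63) = 6 · 6 = 36
  d = 81: d(81) · φ(567/81) = 5 · 6 = 30
  d = 189: d(189) · φ(567/189) = 8 · 2 = 16
  d = 567: d(567) · φ(567/567) = 10 · 1 = 10
Summing: (d * φ)(567) = 324 + 216 + 108 + 108 + 72 + 48 + 36 + 30 + 16 + 10 = 968.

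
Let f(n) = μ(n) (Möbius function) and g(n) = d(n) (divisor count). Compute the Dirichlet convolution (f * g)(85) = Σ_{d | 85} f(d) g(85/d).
(μ * d)(85) = 1

Divisors of 85: [1, 5, 17, 85]. For each d | 85:
  d = 1: μ(1) · d(85/1) = 1 · 4 = 4
  d = 5: μ(5) · d(85/5) = -1 · 2 = -2
  d = 17: μ(17) · d(85/17) = -1 · 2 = -2
  d = 85: μ(85) · d(85/85) = 1 · 1 = 1
Summing: (μ * d)(85) = 4 + -2 + -2 + 1 = 1.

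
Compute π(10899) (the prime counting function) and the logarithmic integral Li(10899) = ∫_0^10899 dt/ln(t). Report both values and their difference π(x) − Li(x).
π(10899) = 1325;  Li(10899) ≈ 1343.29;  π(x) − Li(x) ≈ -18.29.

Direct count of primes ≤ 10899 gives π(10899) = 1325. Numerical evaluation of the logarithmic integral gives Li(10899) ≈ 1343.29. The difference π(x) − Li(x) ≈ -18.29 is typically negative for small/moderate x (Li(x) overestimates), though Littlewood's theorem shows this sign changes infinitely often.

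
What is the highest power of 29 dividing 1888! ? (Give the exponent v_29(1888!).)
v_29(1888!) = 67

Legendre's formula: v_p(n!) = Σ_{k ≥ 1} ⌊n / p^k⌋. For p = 29, n = 1888, the terms are:
  ⌊1888/29^1⌋ = ⌊1888/29⌋ = 65
  ⌊1888/29^2⌋ = ⌊1888/841⌋ = 2
(the next term ⌊1888/29^3⌋ = 0, terminating the sum). Summing: v_29(1888!) = 65 + 2 = 67.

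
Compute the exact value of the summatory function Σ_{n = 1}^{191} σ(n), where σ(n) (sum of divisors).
Σ_{n ≤ 191} σ(n) = 29982

Compute σ(n) for each 1 ≤ n ≤ 191: σ(1) = 1, σ(2) = 3, σ(3) = 4, σ(4) = 7, σ(5) = 6, σ(6) = 12, σ(7) = 8, σ(8) = 15, σ(9) = 13, σ(10) = 18, σ(11) = 12, σ(12) = 28, σ(13) = 14, σ(14) = 24, σ(15) = 24, σ(16) = 31, σ(17) = 18, σ(18) = 39, σ(19) = 20, σ(20) = 42, σ(21) = 32, σ(22) = 36, σ(23) = 24, σ(24) = 60, σ(25) = 31, σ(26) = 42, σ(27) = 40, σ(28) = 56, σ(29) = 30, σ(30) = 72, σ(31) = 32, σ(32) = 63, σ(33) = 48, σ(34) = 54, σ(35) = 48, σ(36) = 91, σ(37) = 38, σ(38) = 60, σ(39) = 56, σ(40) = 90, σ(41) = 42, σ(42) = 96, σ(43) = 44, σ(44) = 84, σ(45) = 78, σ(46) = 72, σ(47) = 48, σ(48) = 124, σ(49) = 57, σ(50) = 93, σ(51) = 72, σ(52) = 98, σ(53) = 54, σ(54) = 120, σ(55) = 72, σ(56) = 120, σ(57) = 80, σ(58) = 90, σ(59) = 60, σ(60) = 168, σ(61) = 62, σ(62) = 96, σ(63) = 104, σ(64) = 127, σ(65) = 84, σ(66) = 144, σ(67) = 68, σ(68) = 126, σ(69) = 96, σ(70) = 144, σ(71) = 72, σ(72) = 195, σ(73) = 74, σ(74) = 114, σ(75) = 124, σ(76) = 140, σ(77) = 96, σ(78) = 168, σ(79) = 80, σ(80) = 186, σ(81) = 121, σ(82) = 126, σ(83) = 84, σ(84) = 224, σ(85) = 108, σ(86) = 132, σ(87) = 120, σ(88) = 180, σ(89) = 90, σ(90) = 234, σ(91) = 112, σ(92) = 168, σ(93) = 128, σ(94) = 144, σ(95) = 120, σ(96) = 252, σ(97) = 98, σ(98) = 171, σ(99) = 156, σ(100) = 217, σ(101) = 102, σ(102) = 216, σ(103) = 104, σ(104) = 210, σ(105) = 192, σ(106) = 162, σ(107) = 108, σ(108) = 280, σ(109) = 110, σ(110) = 216, σ(111) = 152, σ(112) = 248, σ(113) = 114, σ(114) = 240, σ(115) = 144, σ(116) = 210, σ(117) = 182, σ(118) = 180, σ(119) = 144, σ(120) = 360, σ(121) = 133, σ(122) = 186, σ(123) = 168, σ(124) = 224, σ(125) = 156, σ(126) = 312, σ(127) = 128, σ(128) = 255, σ(129) = 176, σ(130) = 252, σ(131) = 132, σ(132) = 336, σ(133) = 160, σ(134) = 204, σ(135) = 240, σ(136) = 270, σ(137) = 138, σ(138) = 288, σ(139) = 140, σ(140) = 336, σ(141) = 192, σ(142) = 216, σ(143) = 168, σ(144) = 403, σ(145) = 180, σ(146) = 222, σ(147) = 228, σ(148) = 266, σ(149) = 150, σ(150) = 372, σ(151) = 152, σ(152) = 300, σ(153) = 234, σ(154) = 288, σ(155) = 192, σ(156) = 392, σ(157) = 158, σ(158) = 240, σ(159) = 216, σ(160) = 378, σ(161) = 192, σ(162) = 363, σ(163) = 164, σ(164) = 294, σ(165) = 288, σ(166) = 252, σ(167) = 168, σ(168) = 480, σ(169) = 183, σ(170) = 324, σ(171) = 260, σ(172) = 308, σ(173) = 174, σ(174) = 360, σ(175) = 248, σ(176) = 372, σ(177) = 240, σ(178) = 270, σ(179) = 180, σ(180) = 546, σ(181) = 182, σ(182) = 336, σ(183) = 248, σ(184) = 360, σ(185) = 228, σ(186) = 384, σ(187) = 216, σ(188) = 336, σ(189) = 320, σ(190) = 360, σ(191) = 192. Summing all 191 values: 29982. (Average order: Σ_{n ≤ x} σ(n) ~ (π²/12) x². For x = 191, (π²/12)·191² ≈ 30004.42.)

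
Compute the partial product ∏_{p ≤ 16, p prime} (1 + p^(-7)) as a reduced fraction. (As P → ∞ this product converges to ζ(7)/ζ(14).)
∏ = 131129952026000311359081292/130052142598591679794453125

The primes p ≤ 16 are [2, 3, 5, 7, 11, 13]. For each, (1 + 1/p^7) = (p^7 + 1)/p^7. Multiplying these fractions over p ∈ [2, 3, 5, 7, 11, 13] gives 131129952026000311359081292/130052142598591679794453125. (In the limit P → ∞ this tends to ζ(7)/ζ(14).)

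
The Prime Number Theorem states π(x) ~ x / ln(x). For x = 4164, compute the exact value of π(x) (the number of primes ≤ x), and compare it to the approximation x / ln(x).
π(4164) = 573;  x/ln(x) ≈ 499.63;  relative error ≈ 12.81%.

Directly count primes up to 4164: π(4164) = 573. The PNT approximation gives 4164/ln(4164) ≈ 4164/8.33423 ≈ 499.63. Relative error (π(x) − x/ln(x)) / π(x) ≈ 12.81%; the approximation is known to undercount slightly (Li(x) is a better estimate).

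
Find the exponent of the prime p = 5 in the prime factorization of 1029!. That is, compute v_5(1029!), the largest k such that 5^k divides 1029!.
v_5(1029!) = 255

Legendre's formula: v_p(n!) = Σ_{k ≥ 1} ⌊n / p^k⌋. For p = 5, n = 1029, the terms are:
  ⌊1029/5^1⌋ = ⌊1029/5⌋ = 205
  ⌊1029/5^2⌋ = ⌊1029/25⌋ = 41
  ⌊1029/5^3⌋ = ⌊1029/125⌋ = 8
  ⌊1029/5^4⌋ = ⌊1029/625⌋ = 1
(the next term ⌊1029/5^5⌋ = 0, terminating the sum). Summing: v_5(1029!) = 205 + 41 + 8 + 1 = 255.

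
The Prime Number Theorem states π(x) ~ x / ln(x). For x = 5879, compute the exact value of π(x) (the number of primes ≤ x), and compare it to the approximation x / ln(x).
π(5879) = 774;  x/ln(x) ≈ 677.37;  relative error ≈ 12.48%.

Directly count primes up to 5879: π(5879) = 774. The PNT approximation gives 5879/ln(5879) ≈ 5879/8.67914 ≈ 677.37. Relative error (π(x) − x/ln(x)) / π(x) ≈ 12.48%; the approximation is known to undercount slightly (Li(x) is a better estimate).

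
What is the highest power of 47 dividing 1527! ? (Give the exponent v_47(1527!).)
v_47(1527!) = 32

Legendre's formula: v_p(n!) = Σ_{k ≥ 1} ⌊n / p^k⌋. For p = 47, n = 1527, the terms are:
  ⌊1527/47^1⌋ = ⌊1527/47⌋ = 32
(the next term ⌊1527/47^2⌋ = 0, terminating the sum). Summing: v_47(1527!) = 32 = 32.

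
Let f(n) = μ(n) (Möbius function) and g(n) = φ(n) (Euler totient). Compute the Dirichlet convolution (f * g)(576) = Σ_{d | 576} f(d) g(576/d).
(μ * φ)(576) = 64

Divisors of 576: [1, 2, 3, 4, 6, 8, 9, 12, 16, 18, 24, 32, 36, 48, 64, 72, 96, 144, 192, 288, 576]. For each d | 576:
  d = 1: μ(1) · φ(576/1) = 1 · 192 = 192
  d = 2: μ(2) · φ(576/2) = -1 · 96 = -96
  d = 3: μ(3) · φ(576/3) = -1 · 64 = -64
  d = 4: μ(4) · φ(576/4) = 0 · 48 = 0
  d = 6: μ(6) · φ(576/6) = 1 · 32 = 32
  d = 8: μ(8) · φ(576/8) = 0 · 24 = 0
  d = 9: μ(9) · φ(576/9) = 0 · 32 = 0
  d = 12: μ(12) · φ(576/12) = 0 · 16 = 0
  d = 16: μ(16) · φ(576/16) = 0 · 12 = 0
  d = 18: μ(18) · φ(576/18) = 0 · 16 = 0
  d = 24: μ(24) · φ(576/24) = 0 · 8 = 0
  d = 32: μ(32) · φ(576/32) = 0 · 6 = 0
  d = 36: μ(36) · φ(576/36) = 0 · 8 = 0
  d = 48: μ(48) · φ(576/48) = 0 · 4 = 0
  d = 64: μ(64) · φ(576/64) = 0 · 6 = 0
  d = 72: μ(72) · φ(576/72) = 0 · 4 = 0
  d = 96: μ(96) · φ(576/96) = 0 · 2 = 0
  d = 144: μ(144) · φ(576/144) = 0 · 2 = 0
  d = 192: μ(192) · φ(576/192) = 0 · 2 = 0
  d = 288: μ(288) · φ(576/288) = 0 · 1 = 0
  d = 576: μ(576) · φ(576/576) = 0 · 1 = 0
Summing: (μ * φ)(576) = 192 + -96 + -64 + 0 + 32 + 0 + 0 + 0 + 0 + 0 + 0 + 0 + 0 + 0 + 0 + 0 + 0 + 0 + 0 + 0 + 0 = 64.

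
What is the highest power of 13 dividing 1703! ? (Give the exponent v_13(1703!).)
v_13(1703!) = 141

Legendre's formula: v_p(n!) = Σ_{k ≥ 1} ⌊n / p^k⌋. For p = 13, n = 1703, the terms are:
  ⌊1703/13^1⌋ = ⌊1703/13⌋ = 131
  ⌊1703/13^2⌋ = ⌊1703/169⌋ = 10
(the next term ⌊1703/13^3⌋ = 0, terminating the sum). Summing: v_13(1703!) = 131 + 10 = 141.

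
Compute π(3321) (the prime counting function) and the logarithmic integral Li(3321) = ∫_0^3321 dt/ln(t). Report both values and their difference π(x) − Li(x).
π(3321) = 467;  Li(3321) ≈ 482.60;  π(x) − Li(x) ≈ -15.60.

Direct count of primes ≤ 3321 gives π(3321) = 467. Numerical evaluation of the logarithmic integral gives Li(3321) ≈ 482.60. The difference π(x) − Li(x) ≈ -15.60 is typically negative for small/moderate x (Li(x) overestimates), though Littlewood's theorem shows this sign changes infinitely often.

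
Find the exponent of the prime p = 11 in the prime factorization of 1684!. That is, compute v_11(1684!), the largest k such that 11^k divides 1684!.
v_11(1684!) = 167

Legendre's formula: v_p(n!) = Σ_{k ≥ 1} ⌊n / p^k⌋. For p = 11, n = 1684, the terms are:
  ⌊1684/11^1⌋ = ⌊1684/11⌋ = 153
  ⌊1684/11^2⌋ = ⌊1684/121⌋ = 13
  ⌊1684/11^3⌋ = ⌊1684/1331⌋ = 1
(the next term ⌊1684/11^4⌋ = 0, terminating the sum). Summing: v_11(1684!) = 153 + 13 + 1 = 167.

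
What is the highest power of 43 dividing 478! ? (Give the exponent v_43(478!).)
v_43(478!) = 11

Legendre's formula: v_p(n!) = Σ_{k ≥ 1} ⌊n / p^k⌋. For p = 43, n = 478, the terms are:
  ⌊478/43^1⌋ = ⌊478/43⌋ = 11
(the next term ⌊478/43^2⌋ = 0, terminating the sum). Summing: v_43(478!) = 11 = 11.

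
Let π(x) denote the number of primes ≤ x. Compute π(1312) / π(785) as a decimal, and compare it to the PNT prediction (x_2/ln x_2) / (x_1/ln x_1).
π(1312)/π(785) = 214/137 ≈ 1.5620;  PNT prediction ≈ 1.5518.

π(785) = 137 and π(1312) = 214, so π(1312)/π(785) ≈ 1.5620. The PNT-predicted ratio is (1312/ln(1312)) / (785/ln(785)) ≈ 1.5518. The two agree to within a few percent, as expected.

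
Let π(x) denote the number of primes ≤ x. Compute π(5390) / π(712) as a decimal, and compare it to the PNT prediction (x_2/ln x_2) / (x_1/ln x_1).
π(5390)/π(712) = 710/127 ≈ 5.5906;  PNT prediction ≈ 5.7868.

π(712) = 127 and π(5390) = 710, so π(5390)/π(712) ≈ 5.5906. The PNT-predicted ratio is (5390/ln(5390)) / (712/ln(712)) ≈ 5.7868. The two agree to within a few percent, as expected.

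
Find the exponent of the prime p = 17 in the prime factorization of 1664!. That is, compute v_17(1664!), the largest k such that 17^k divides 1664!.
v_17(1664!) = 102

Legendre's formula: v_p(n!) = Σ_{k ≥ 1} ⌊n / p^k⌋. For p = 17, n = 1664, the terms are:
  ⌊1664/17^1⌋ = ⌊1664/17⌋ = 97
  ⌊1664/17^2⌋ = ⌊1664/289⌋ = 5
(the next term ⌊1664/17^3⌋ = 0, terminating the sum). Summing: v_17(1664!) = 97 + 5 = 102.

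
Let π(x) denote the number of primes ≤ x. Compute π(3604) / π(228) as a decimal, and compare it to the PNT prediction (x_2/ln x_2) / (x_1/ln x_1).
π(3604)/π(228) = 503/49 ≈ 10.2653;  PNT prediction ≈ 10.4791.

π(228) = 49 and π(3604) = 503, so π(3604)/π(228) ≈ 10.2653. The PNT-predicted ratio is (3604/ln(3604)) / (228/ln(228)) ≈ 10.4791. The two agree to within a few percent, as expected.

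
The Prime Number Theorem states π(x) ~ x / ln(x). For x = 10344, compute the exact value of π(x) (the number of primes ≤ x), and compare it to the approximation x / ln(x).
π(10344) = 1270;  x/ln(x) ≈ 1118.98;  relative error ≈ 11.89%.

Directly count primes up to 10344: π(10344) = 1270. The PNT approximation gives 10344/ln(10344) ≈ 10344/9.24416 ≈ 1118.98. Relative error (π(x) − x/ln(x)) / π(x) ≈ 11.89%; the approximation is known to undercount slightly (Li(x) is a better estimate).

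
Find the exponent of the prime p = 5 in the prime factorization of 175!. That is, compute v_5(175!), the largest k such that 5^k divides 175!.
v_5(175!) = 43

Legendre's formula: v_p(n!) = Σ_{k ≥ 1} ⌊n / p^k⌋. For p = 5, n = 175, the terms are:
  ⌊175/5^1⌋ = ⌊175/5⌋ = 35
  ⌊175/5^2⌋ = ⌊175/25⌋ = 7
  ⌊175/5^3⌋ = ⌊175/125⌋ = 1
(the next term ⌊175/5^4⌋ = 0, terminating the sum). Summing: v_5(175!) = 35 + 7 + 1 = 43.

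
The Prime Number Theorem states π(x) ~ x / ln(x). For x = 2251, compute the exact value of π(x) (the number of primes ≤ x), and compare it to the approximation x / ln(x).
π(2251) = 335;  x/ln(x) ≈ 291.61;  relative error ≈ 12.95%.

Directly count primes up to 2251: π(2251) = 335. The PNT approximation gives 2251/ln(2251) ≈ 2251/7.71913 ≈ 291.61. Relative error (π(x) − x/ln(x)) / π(x) ≈ 12.95%; the approximation is known to undercount slightly (Li(x) is a better estimate).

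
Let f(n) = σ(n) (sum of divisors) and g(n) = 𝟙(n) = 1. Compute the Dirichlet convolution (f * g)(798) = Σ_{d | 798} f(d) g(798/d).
(σ * 𝟙)(798) = 3780

Divisors of 798: [1, 2, 3, 6, 7, 14, 19, 21, 38, 42, 57, 114, 133, 266, 399, 798]. For each d | 798:
  d = 1: σ(1) · 𝟙(798/1) = 1 · 1 = 1
  d = 2: σ(2) · 𝟙(798/2) = 3 · 1 = 3
  d = 3: σ(3) · 𝟙(798/3) = 4 · 1 = 4
  d = 6: σ(6) · 𝟙(798/6) = 12 · 1 = 12
  d = 7: σ(7) · 𝟙(798/7) = 8 · 1 = 8
  d = 14: σ(14) · 𝟙(798/14) = 24 · 1 = 24
  d = 19: σ(19) · 𝟙(798/19) = 20 · 1 = 20
  d = 21: σ(21) · 𝟙(798/21) = 32 · 1 = 32
  d = 38: σ(38) · 𝟙(798/38) = 60 · 1 = 60
  d = 42: σ(42) · 𝟙(798/42) = 96 · 1 = 96
  d = 57: σ(57) · 𝟙(798/57) = 80 · 1 = 80
  d = 114: σ(114) · 𝟙(798/114) = 240 · 1 = 240
  d = 133: σ(133) · 𝟙(798/133) = 160 · 1 = 160
  d = 266: σ(266) · 𝟙(798/266) = 480 · 1 = 480
  d = 399: σ(399) · 𝟙(798/399) = 640 · 1 = 640
  d = 798: σ(798) · 𝟙(798/798) = 1920 · 1 = 1920
Summing: (σ * 𝟙)(798) = 1 + 3 + 4 + 12 + 8 + 24 + 20 + 32 + 60 + 96 + 80 + 240 + 160 + 480 + 640 + 1920 = 3780.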